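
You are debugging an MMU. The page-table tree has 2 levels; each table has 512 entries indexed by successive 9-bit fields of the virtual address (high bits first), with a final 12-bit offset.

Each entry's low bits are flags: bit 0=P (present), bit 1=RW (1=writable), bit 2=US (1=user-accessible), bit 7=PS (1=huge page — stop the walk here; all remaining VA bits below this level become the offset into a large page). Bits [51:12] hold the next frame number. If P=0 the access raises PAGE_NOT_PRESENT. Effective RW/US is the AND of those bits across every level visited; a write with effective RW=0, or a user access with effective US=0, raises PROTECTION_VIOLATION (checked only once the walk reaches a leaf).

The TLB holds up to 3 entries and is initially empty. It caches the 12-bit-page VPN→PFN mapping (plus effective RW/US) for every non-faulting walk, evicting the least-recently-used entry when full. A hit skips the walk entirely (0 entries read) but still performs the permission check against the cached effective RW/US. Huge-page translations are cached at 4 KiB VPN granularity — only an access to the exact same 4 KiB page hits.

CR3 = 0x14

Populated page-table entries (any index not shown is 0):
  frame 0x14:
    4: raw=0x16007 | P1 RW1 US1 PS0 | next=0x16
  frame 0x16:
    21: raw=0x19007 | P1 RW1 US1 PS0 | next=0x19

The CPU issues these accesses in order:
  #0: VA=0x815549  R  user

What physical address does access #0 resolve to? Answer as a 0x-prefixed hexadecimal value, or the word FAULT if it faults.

Walk each access:
#0 VA=0x815549 (r,user):
  L0: frame=0x14 idx=4 entry=0x16007 [P=1 RW=1 US=1 PS=0]
  L1: frame=0x16 idx=21 entry=0x19007 [P=1 RW=1 US=1 PS=0]
  ⇒ phys 0x19549  [2 reads]

Access #0 PA: 0x19549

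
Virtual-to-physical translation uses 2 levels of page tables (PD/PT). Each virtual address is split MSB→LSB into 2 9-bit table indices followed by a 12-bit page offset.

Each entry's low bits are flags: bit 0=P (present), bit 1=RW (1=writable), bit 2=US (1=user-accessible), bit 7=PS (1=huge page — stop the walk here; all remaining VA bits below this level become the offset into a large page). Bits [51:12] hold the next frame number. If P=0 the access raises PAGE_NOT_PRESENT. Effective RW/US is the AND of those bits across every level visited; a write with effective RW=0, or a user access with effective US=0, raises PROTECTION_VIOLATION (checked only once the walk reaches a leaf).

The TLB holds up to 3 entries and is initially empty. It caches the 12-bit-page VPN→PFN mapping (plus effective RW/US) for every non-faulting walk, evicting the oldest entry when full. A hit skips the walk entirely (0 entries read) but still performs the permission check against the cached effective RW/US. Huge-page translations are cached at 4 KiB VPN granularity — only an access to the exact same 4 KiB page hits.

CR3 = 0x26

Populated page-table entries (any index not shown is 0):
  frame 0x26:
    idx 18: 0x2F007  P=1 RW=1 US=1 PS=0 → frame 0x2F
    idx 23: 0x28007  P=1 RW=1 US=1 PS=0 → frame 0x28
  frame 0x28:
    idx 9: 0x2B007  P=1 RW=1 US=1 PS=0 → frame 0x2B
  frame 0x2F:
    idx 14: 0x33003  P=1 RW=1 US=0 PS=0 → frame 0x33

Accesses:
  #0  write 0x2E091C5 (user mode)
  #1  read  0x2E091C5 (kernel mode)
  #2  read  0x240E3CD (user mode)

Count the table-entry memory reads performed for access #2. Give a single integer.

Walk each access:
#0 VA=0x2E091C5 (w,user):
  [0] read 0x26 idx=23: raw=0x28007 flags P=1 W=1 U=1 S=0
  [1] read 0x28 idx=9: raw=0x2B007 flags P=1 W=1 U=1 S=0
  ✓ 0x2B1C5  — 2 lookups
#1 VA=0x2E091C5 (r,kernel):
  TLB hit vpn=0x2E09 → PA=0x2B1C5
#2 VA=0x240E3CD (r,user):
  [0] read 0x26 idx=18: raw=0x2F007 flags P=1 W=1 U=1 S=0
  [1] read 0x2F idx=14: raw=0x33003 flags P=1 W=1 U=0 S=0
  ⇒ fault: PROTECTION_VIOLATION  — 2 lookups

Entries read for #2: 2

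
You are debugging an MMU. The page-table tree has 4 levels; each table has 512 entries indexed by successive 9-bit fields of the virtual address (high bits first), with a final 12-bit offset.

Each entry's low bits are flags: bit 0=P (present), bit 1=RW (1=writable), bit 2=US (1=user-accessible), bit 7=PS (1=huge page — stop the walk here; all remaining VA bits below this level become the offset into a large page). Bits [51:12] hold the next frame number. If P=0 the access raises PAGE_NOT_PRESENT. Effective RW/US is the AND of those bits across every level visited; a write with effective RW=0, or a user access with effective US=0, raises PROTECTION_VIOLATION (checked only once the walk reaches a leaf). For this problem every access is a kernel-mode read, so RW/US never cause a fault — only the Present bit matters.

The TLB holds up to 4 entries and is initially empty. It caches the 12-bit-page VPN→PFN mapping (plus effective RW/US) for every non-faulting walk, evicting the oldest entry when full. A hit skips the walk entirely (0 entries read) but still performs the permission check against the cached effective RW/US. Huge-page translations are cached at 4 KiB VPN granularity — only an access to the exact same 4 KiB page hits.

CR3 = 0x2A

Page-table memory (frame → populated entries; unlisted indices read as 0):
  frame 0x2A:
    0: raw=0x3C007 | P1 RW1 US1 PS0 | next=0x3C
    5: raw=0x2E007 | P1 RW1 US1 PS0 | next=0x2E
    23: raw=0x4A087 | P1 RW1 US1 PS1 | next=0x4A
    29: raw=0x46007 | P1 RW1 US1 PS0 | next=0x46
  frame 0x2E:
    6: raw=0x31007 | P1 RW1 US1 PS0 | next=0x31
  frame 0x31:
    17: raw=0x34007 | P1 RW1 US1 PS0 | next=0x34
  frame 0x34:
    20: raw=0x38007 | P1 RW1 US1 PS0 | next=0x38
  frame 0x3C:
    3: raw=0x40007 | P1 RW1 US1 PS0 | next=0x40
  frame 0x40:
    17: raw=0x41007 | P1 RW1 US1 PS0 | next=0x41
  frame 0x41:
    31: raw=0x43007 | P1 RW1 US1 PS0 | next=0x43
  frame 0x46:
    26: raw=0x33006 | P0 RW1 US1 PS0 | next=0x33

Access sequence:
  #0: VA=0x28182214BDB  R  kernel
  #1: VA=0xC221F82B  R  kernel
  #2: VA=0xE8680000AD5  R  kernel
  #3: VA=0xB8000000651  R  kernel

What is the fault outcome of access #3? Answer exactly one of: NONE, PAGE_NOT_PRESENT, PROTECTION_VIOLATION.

Trace:
#0 VA=0x28182214BDB (r,kernel):
  L0: frame=0x2A idx=5 entry=0x2E007 [P=1 RW=1 US=1 PS=0]
  L1: frame=0x2E idx=6 entry=0x31007 [P=1 RW=1 US=1 PS=0]
  L2: frame=0x31 idx=17 entry=0x34007 [P=1 RW=1 US=1 PS=0]
  L3: frame=0x34 idx=20 entry=0x38007 [P=1 RW=1 US=1 PS=0]
  ✓ 0x38BDB  — 4 lookups
#1 VA=0xC221F82B (r,kernel):
  L0: frame=0x2A idx=0 entry=0x3C007 [P=1 RW=1 US=1 PS=0]
  L1: frame=0x3C idx=3 entry=0x40007 [P=1 RW=1 US=1 PS=0]
  L2: frame=0x40 idx=17 entry=0x41007 [P=1 RW=1 US=1 PS=0]
  L3: frame=0x41 idx=31 entry=0x43007 [P=1 RW=1 US=1 PS=0]
  ✓ 0x4382B  — 4 lookups
#2 VA=0xE8680000AD5 (r,kernel):
  L0: frame=0x2A idx=29 entry=0x46007 [P=1 RW=1 US=1 PS=0]
  L1: frame=0x46 idx=26 entry=0x33006 [P=0 RW=1 US=1 PS=0]
  ⇒ fault: PAGE_NOT_PRESENT  — 2 lookups
#3 VA=0xB8000000651 (r,kernel):
  L0: frame=0x2A idx=23 entry=0x4A087 [P=1 RW=1 US=1 PS=1]
  ✓ 0x4A651 (huge @L0)  — 1 lookups

Access #3 fault: NONE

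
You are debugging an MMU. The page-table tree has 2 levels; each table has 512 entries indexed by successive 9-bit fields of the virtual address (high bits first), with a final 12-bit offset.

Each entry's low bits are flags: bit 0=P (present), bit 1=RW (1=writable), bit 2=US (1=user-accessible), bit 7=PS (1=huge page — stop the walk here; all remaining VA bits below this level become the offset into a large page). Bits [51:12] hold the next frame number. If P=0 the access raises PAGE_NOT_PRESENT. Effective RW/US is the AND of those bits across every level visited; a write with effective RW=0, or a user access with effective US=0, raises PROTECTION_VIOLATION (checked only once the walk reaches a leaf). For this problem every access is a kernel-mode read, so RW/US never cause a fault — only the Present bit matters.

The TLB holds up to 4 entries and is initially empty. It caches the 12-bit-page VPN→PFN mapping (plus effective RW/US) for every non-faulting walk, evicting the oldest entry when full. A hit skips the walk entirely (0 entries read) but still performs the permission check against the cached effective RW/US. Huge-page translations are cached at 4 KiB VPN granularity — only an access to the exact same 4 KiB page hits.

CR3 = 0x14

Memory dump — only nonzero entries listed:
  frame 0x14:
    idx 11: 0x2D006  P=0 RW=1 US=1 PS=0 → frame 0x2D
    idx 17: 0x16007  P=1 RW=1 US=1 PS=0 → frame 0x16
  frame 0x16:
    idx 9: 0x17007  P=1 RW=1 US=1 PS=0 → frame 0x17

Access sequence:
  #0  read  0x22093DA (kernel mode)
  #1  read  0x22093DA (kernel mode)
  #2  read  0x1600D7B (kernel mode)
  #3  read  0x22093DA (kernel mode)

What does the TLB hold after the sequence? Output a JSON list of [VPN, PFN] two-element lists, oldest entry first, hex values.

Walk each access:
#0 VA=0x22093DA (r,kernel):
  L0: frame=0x14 idx=17 entry=0x16007 [P=1 RW=1 US=1 PS=0]
  L1: frame=0x16 idx=9 entry=0x17007 [P=1 RW=1 US=1 PS=0]
  ✓ 0x173DA  — 2 lookups
#1 VA=0x22093DA (r,kernel):
  TLB hit vpn=0x2209 → PA=0x173DA
#2 VA=0x1600D7B (r,kernel):
  L0: frame=0x14 idx=11 entry=0x2D006 [P=0 RW=1 US=1 PS=0]
  → PAGE_NOT_PRESENT  (1 entries read)
#3 VA=0x22093DA (r,kernel):
  TLB hit vpn=0x2209 → PA=0x173DA

TLB: [["0x2209", "0x17"]]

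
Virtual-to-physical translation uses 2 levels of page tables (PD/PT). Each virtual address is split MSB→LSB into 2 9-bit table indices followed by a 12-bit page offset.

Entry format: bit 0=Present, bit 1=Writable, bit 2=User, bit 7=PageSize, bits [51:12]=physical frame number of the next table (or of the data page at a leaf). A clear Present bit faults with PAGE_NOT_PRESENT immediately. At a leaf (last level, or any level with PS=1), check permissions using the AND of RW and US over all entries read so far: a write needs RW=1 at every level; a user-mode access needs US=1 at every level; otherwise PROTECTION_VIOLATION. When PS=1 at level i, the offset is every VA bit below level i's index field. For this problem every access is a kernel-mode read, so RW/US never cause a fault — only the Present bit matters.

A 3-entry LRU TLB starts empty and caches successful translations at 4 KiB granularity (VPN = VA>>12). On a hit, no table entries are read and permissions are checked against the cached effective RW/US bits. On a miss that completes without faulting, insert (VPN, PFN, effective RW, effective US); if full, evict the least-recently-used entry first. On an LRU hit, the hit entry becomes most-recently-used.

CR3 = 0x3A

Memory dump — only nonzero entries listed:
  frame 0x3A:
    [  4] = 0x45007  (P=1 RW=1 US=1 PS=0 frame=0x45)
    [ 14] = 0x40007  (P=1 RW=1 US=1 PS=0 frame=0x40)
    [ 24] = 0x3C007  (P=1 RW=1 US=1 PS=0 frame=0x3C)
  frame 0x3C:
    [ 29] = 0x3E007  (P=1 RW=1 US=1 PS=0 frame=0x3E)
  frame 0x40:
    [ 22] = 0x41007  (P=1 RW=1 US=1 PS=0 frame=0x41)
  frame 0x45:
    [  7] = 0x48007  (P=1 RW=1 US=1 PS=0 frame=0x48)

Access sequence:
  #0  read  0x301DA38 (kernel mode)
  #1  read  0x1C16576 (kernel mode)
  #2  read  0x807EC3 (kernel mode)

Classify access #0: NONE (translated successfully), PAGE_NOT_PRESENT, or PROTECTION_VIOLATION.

Walk each access:
#0 VA=0x301DA38 (r,kernel):
  L0: frame=0x3A idx=24 entry=0x3C007 [P=1 RW=1 US=1 PS=0]
  L1: frame=0x3C idx=29 entry=0x3E007 [P=1 RW=1 US=1 PS=0]
  → PA=0x3EA38  (2 entries read)
#1 VA=0x1C16576 (r,kernel):
  L0: frame=0x3A idx=14 entry=0x40007 [P=1 RW=1 US=1 PS=0]
  L1: frame=0x40 idx=22 entry=0x41007 [P=1 RW=1 US=1 PS=0]
  → PA=0x41576  (2 entries read)
#2 VA=0x807EC3 (r,kernel):
  L0: frame=0x3A idx=4 entry=0x45007 [P=1 RW=1 US=1 PS=0]
  L1: frame=0x45 idx=7 entry=0x48007 [P=1 RW=1 US=1 PS=0]
  → PA=0x48EC3  (2 entries read)

Access #0 fault: NONE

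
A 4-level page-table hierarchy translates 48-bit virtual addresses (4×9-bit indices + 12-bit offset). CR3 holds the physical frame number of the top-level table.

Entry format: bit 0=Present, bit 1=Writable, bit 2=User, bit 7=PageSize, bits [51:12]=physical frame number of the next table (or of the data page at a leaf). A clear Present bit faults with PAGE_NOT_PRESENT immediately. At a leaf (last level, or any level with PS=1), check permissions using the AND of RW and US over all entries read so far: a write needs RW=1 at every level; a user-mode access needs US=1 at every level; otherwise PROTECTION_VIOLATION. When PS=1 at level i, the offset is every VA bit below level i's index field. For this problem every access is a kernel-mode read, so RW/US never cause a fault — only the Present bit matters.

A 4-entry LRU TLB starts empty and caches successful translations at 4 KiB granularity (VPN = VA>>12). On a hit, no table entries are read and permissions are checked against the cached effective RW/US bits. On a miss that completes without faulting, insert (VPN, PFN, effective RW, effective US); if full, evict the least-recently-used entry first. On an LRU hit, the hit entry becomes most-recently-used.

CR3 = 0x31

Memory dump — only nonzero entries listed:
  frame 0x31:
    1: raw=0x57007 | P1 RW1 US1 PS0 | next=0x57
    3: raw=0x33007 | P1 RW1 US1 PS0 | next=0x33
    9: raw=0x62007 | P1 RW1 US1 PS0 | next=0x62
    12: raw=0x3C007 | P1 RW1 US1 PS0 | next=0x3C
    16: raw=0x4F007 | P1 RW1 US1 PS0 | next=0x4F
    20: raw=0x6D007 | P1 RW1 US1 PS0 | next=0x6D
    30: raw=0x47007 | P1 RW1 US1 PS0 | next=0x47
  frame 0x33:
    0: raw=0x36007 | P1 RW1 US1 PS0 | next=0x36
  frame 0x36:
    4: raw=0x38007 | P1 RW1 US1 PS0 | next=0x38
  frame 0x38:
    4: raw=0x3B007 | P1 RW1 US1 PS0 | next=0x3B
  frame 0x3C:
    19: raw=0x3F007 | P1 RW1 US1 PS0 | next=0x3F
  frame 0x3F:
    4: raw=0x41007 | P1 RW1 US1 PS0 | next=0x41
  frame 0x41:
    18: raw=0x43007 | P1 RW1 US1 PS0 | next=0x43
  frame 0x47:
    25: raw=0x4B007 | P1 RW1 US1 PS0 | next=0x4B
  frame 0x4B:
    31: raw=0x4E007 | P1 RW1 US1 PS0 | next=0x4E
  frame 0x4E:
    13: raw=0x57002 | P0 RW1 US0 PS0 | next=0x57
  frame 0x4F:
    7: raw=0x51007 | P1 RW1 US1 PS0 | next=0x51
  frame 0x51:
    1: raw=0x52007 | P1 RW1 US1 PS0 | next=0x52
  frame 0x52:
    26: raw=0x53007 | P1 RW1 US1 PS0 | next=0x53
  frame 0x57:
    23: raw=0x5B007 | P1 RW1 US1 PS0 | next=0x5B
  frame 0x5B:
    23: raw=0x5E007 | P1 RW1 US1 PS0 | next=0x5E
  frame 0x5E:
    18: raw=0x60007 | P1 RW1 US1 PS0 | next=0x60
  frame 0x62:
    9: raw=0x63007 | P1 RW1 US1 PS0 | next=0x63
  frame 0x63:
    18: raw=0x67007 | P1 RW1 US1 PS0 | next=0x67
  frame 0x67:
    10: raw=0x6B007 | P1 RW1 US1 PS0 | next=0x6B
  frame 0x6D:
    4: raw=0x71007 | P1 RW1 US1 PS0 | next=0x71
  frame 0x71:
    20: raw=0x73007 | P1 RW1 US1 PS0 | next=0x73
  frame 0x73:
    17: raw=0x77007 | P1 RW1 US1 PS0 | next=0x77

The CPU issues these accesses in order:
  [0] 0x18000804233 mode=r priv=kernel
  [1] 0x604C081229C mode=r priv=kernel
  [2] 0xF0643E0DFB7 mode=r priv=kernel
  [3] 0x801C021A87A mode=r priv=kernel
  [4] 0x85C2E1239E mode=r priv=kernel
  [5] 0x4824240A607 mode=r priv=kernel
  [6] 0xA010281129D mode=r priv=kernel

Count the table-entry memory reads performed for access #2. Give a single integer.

Trace:
#0 VA=0x18000804233 (r,kernel):
  lvl0: tbl 0x31, slot 3 ⇒ 0x33007 (P1/RW1/US1/PS0)
  lvl1: tbl 0x33, slot 0 ⇒ 0x36007 (P1/RW1/US1/PS0)
  lvl2: tbl 0x36, slot 4 ⇒ 0x38007 (P1/RW1/US1/PS0)
  lvl3: tbl 0x38, slot 4 ⇒ 0x3B007 (P1/RW1/US1/PS0)
  ✓ 0x3B233  — 4 lookups
#1 VA=0x604C081229C (r,kernel):
  lvl0: tbl 0x31, slot 12 ⇒ 0x3C007 (P1/RW1/US1/PS0)
  lvl1: tbl 0x3C, slot 19 ⇒ 0x3F007 (P1/RW1/US1/PS0)
  lvl2: tbl 0x3F, slot 4 ⇒ 0x41007 (P1/RW1/US1/PS0)
  lvl3: tbl 0x41, slot 18 ⇒ 0x43007 (P1/RW1/US1/PS0)
  ✓ 0x4329C  — 4 lookups
#2 VA=0xF0643E0DFB7 (r,kernel):
  lvl0: tbl 0x31, slot 30 ⇒ 0x47007 (P1/RW1/US1/PS0)
  lvl1: tbl 0x47, slot 25 ⇒ 0x4B007 (P1/RW1/US1/PS0)
  lvl2: tbl 0x4B, slot 31 ⇒ 0x4E007 (P1/RW1/US1/PS0)
  lvl3: tbl 0x4E, slot 13 ⇒ 0x57002 (P0/RW1/US0/PS0)
  ⇒ fault: PAGE_NOT_PRESENT  — 4 lookups
#3 VA=0x801C021A87A (r,kernel):
  lvl0: tbl 0x31, slot 16 ⇒ 0x4F007 (P1/RW1/US1/PS0)
  lvl1: tbl 0x4F, slot 7 ⇒ 0x51007 (P1/RW1/US1/PS0)
  lvl2: tbl 0x51, slot 1 ⇒ 0x52007 (P1/RW1/US1/PS0)
  lvl3: tbl 0x52, slot 26 ⇒ 0x53007 (P1/RW1/US1/PS0)
  ✓ 0x5387A  — 4 lookups
#4 VA=0x85C2E1239E (r,kernel):
  lvl0: tbl 0x31, slot 1 ⇒ 0x57007 (P1/RW1/US1/PS0)
  lvl1: tbl 0x57, slot 23 ⇒ 0x5B007 (P1/RW1/US1/PS0)
  lvl2: tbl 0x5B, slot 23 ⇒ 0x5E007 (P1/RW1/US1/PS0)
  lvl3: tbl 0x5E, slot 18 ⇒ 0x60007 (P1/RW1/US1/PS0)
  ✓ 0x6039E  — 4 lookups
#5 VA=0x4824240A607 (r,kernel):
  lvl0: tbl 0x31, slot 9 ⇒ 0x62007 (P1/RW1/US1/PS0)
  lvl1: tbl 0x62, slot 9 ⇒ 0x63007 (P1/RW1/US1/PS0)
  lvl2: tbl 0x63, slot 18 ⇒ 0x67007 (P1/RW1/US1/PS0)
  lvl3: tbl 0x67, slot 10 ⇒ 0x6B007 (P1/RW1/US1/PS0)
  ✓ 0x6B607  — 4 lookups
#6 VA=0xA010281129D (r,kernel):
  lvl0: tbl 0x31, slot 20 ⇒ 0x6D007 (P1/RW1/US1/PS0)
  lvl1: tbl 0x6D, slot 4 ⇒ 0x71007 (P1/RW1/US1/PS0)
  lvl2: tbl 0x71, slot 20 ⇒ 0x73007 (P1/RW1/US1/PS0)
  lvl3: tbl 0x73, slot 17 ⇒ 0x77007 (P1/RW1/US1/PS0)
  ✓ 0x7729D  — 4 lookups

Entries read for #2: 4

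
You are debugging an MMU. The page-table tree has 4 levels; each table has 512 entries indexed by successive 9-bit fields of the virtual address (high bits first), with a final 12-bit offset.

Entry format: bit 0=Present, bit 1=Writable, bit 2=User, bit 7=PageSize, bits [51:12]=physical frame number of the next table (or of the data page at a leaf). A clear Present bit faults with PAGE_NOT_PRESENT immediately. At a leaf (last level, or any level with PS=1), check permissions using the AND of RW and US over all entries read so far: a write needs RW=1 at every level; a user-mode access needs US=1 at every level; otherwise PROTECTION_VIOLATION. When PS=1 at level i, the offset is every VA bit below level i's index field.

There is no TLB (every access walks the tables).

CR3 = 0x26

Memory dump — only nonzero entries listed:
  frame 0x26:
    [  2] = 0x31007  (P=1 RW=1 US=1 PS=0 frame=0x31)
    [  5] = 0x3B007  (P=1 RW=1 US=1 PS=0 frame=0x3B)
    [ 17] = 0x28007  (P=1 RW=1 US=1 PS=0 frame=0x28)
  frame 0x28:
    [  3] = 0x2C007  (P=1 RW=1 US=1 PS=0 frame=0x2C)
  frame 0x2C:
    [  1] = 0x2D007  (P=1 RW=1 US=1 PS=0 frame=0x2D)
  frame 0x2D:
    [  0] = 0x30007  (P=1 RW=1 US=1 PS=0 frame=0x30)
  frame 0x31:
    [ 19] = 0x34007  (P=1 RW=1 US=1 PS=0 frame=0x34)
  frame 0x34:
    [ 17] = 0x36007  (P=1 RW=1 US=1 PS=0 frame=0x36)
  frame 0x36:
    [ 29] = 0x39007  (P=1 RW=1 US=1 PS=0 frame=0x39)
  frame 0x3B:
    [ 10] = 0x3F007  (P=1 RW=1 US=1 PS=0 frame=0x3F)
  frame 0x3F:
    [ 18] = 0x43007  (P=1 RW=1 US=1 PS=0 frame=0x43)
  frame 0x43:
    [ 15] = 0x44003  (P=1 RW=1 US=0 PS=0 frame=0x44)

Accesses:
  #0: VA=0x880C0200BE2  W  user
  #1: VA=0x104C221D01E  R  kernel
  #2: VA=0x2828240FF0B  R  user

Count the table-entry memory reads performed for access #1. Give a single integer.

Per-access translation:
#0 VA=0x880C0200BE2 (w,user):
  lvl0: tbl 0x26, slot 17 ⇒ 0x28007 (P1/RW1/US1/PS0)
  lvl1: tbl 0x28, slot 3 ⇒ 0x2C007 (P1/RW1/US1/PS0)
  lvl2: tbl 0x2C, slot 1 ⇒ 0x2D007 (P1/RW1/US1/PS0)
  lvl3: tbl 0x2D, slot 0 ⇒ 0x30007 (P1/RW1/US1/PS0)
  ✓ 0x30BE2  — 4 lookups
#1 VA=0x104C221D01E (r,kernel):
  lvl0: tbl 0x26, slot 2 ⇒ 0x31007 (P1/RW1/US1/PS0)
  lvl1: tbl 0x31, slot 19 ⇒ 0x34007 (P1/RW1/US1/PS0)
  lvl2: tbl 0x34, slot 17 ⇒ 0x36007 (P1/RW1/US1/PS0)
  lvl3: tbl 0x36, slot 29 ⇒ 0x39007 (P1/RW1/US1/PS0)
  ✓ 0x3901E  — 4 lookups
#2 VA=0x2828240FF0B (r,user):
  lvl0: tbl 0x26, slot 5 ⇒ 0x3B007 (P1/RW1/US1/PS0)
  lvl1: tbl 0x3B, slot 10 ⇒ 0x3F007 (P1/RW1/US1/PS0)
  lvl2: tbl 0x3F, slot 18 ⇒ 0x43007 (P1/RW1/US1/PS0)
  lvl3: tbl 0x43, slot 15 ⇒ 0x44003 (P1/RW1/US0/PS0)
  ✗ PROTECTION_VIOLATION  [4 reads]

Entries read for #1: 4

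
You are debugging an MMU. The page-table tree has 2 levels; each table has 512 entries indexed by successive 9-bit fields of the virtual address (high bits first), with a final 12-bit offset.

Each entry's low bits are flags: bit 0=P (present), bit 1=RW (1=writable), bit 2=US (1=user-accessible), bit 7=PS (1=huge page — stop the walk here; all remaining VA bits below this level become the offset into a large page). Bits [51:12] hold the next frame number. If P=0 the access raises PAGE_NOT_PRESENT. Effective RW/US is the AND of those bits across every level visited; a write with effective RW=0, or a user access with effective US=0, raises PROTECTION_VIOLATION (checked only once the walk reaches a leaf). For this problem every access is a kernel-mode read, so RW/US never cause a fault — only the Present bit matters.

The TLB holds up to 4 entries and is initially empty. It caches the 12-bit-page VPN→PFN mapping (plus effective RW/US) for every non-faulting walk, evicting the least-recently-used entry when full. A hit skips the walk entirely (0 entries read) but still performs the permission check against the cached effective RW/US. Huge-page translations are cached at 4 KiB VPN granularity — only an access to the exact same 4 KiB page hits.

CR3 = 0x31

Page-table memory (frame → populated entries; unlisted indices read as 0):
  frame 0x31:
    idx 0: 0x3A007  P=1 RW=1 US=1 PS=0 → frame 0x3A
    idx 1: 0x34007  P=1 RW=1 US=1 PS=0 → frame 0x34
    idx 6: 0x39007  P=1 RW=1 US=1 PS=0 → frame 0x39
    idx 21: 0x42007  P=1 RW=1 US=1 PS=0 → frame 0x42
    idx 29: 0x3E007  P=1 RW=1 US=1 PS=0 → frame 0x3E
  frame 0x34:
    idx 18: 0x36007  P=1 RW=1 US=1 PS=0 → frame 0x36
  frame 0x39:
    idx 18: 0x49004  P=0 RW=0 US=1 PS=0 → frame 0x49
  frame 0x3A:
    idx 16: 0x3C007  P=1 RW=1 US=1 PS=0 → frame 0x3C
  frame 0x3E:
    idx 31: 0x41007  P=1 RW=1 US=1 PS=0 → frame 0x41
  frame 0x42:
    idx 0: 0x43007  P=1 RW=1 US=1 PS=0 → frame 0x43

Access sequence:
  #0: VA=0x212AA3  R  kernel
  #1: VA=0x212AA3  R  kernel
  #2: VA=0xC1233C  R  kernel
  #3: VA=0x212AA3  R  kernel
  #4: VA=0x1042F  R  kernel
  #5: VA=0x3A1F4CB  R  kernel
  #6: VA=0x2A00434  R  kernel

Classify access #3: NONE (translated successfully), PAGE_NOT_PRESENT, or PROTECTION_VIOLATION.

Trace:
#0 VA=0x212AA3 (r,kernel):
  lvl0: tbl 0x31, slot 1 ⇒ 0x34007 (P1/RW1/US1/PS0)
  lvl1: tbl 0x34, slot 18 ⇒ 0x36007 (P1/RW1/US1/PS0)
  ✓ 0x36AA3  — 2 lookups
#1 VA=0x212AA3 (r,kernel):
  TLB hit vpn=0x212 → PA=0x36AA3
#2 VA=0xC1233C (r,kernel):
  lvl0: tbl 0x31, slot 6 ⇒ 0x39007 (P1/RW1/US1/PS0)
  lvl1: tbl 0x39, slot 18 ⇒ 0x49004 (P0/RW0/US1/PS0)
  → PAGE_NOT_PRESENT  (2 entries read)
#3 VA=0x212AA3 (r,kernel):
  TLB hit vpn=0x212 → PA=0x36AA3
#4 VA=0x1042F (r,kernel):
  lvl0: tbl 0x31, slot 0 ⇒ 0x3A007 (P1/RW1/US1/PS0)
  lvl1: tbl 0x3A, slot 16 ⇒ 0x3C007 (P1/RW1/US1/PS0)
  ✓ 0x3C42F  — 2 lookups
#5 VA=0x3A1F4CB (r,kernel):
  lvl0: tbl 0x31, slot 29 ⇒ 0x3E007 (P1/RW1/US1/PS0)
  lvl1: tbl 0x3E, slot 31 ⇒ 0x41007 (P1/RW1/US1/PS0)
  ✓ 0x414CB  — 2 lookups
#6 VA=0x2A00434 (r,kernel):
  lvl0: tbl 0x31, slot 21 ⇒ 0x42007 (P1/RW1/US1/PS0)
  lvl1: tbl 0x42, slot 0 ⇒ 0x43007 (P1/RW1/US1/PS0)
  ✓ 0x43434  — 2 lookups

Access #3 fault: NONE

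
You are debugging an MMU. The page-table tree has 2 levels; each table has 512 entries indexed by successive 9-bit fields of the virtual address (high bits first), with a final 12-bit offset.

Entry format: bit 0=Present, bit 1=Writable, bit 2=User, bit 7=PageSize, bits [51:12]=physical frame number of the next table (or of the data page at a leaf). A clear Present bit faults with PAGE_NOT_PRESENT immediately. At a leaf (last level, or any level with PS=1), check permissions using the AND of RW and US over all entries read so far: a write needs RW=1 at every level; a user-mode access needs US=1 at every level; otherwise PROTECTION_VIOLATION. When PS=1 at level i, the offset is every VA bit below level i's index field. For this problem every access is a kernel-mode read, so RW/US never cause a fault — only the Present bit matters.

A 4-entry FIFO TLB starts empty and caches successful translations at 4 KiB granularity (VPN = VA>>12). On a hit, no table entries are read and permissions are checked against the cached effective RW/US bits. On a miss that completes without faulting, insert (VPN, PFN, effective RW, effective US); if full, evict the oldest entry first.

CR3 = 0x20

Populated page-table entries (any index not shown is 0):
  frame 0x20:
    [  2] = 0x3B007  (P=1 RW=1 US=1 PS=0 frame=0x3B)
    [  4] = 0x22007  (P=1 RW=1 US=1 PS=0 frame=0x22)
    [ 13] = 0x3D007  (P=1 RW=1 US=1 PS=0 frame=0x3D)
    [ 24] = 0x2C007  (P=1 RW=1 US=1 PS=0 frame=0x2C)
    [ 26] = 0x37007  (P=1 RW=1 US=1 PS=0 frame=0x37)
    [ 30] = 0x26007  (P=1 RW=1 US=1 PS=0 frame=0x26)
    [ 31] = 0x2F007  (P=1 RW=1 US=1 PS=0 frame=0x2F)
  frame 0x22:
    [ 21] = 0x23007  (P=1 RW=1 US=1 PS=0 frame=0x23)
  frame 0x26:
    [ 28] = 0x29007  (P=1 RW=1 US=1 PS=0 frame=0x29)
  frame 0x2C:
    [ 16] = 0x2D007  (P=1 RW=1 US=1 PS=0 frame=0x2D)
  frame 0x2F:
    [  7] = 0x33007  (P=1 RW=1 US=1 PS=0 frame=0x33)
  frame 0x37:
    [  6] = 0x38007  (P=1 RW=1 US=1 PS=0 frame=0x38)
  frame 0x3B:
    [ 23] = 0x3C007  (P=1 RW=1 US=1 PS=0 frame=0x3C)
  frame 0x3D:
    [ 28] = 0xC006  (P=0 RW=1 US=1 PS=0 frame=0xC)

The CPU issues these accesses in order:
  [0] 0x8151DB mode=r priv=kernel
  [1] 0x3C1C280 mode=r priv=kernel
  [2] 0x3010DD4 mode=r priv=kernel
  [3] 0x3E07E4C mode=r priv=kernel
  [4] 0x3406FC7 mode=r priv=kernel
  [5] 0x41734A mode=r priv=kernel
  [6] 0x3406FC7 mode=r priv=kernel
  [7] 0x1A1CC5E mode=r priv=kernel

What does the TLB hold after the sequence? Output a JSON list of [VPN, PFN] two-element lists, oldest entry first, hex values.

Walk each access:
#0 VA=0x8151DB (r,kernel):
  lvl0: tbl 0x20, slot 4 ⇒ 0x22007 (P1/RW1/US1/PS0)
  lvl1: tbl 0x22, slot 21 ⇒ 0x23007 (P1/RW1/US1/PS0)
  ⇒ phys 0x231DB  [2 reads]
#1 VA=0x3C1C280 (r,kernel):
  lvl0: tbl 0x20, slot 30 ⇒ 0x26007 (P1/RW1/US1/PS0)
  lvl1: tbl 0x26, slot 28 ⇒ 0x29007 (P1/RW1/US1/PS0)
  ⇒ phys 0x29280  [2 reads]
#2 VA=0x3010DD4 (r,kernel):
  lvl0: tbl 0x20, slot 24 ⇒ 0x2C007 (P1/RW1/US1/PS0)
  lvl1: tbl 0x2C, slot 16 ⇒ 0x2D007 (P1/RW1/US1/PS0)
  ⇒ phys 0x2DDD4  [2 reads]
#3 VA=0x3E07E4C (r,kernel):
  lvl0: tbl 0x20, slot 31 ⇒ 0x2F007 (P1/RW1/US1/PS0)
  lvl1: tbl 0x2F, slot 7 ⇒ 0x33007 (P1/RW1/US1/PS0)
  ⇒ phys 0x33E4C  [2 reads]
#4 VA=0x3406FC7 (r,kernel):
  lvl0: tbl 0x20, slot 26 ⇒ 0x37007 (P1/RW1/US1/PS0)
  lvl1: tbl 0x37, slot 6 ⇒ 0x38007 (P1/RW1/US1/PS0)
  ⇒ phys 0x38FC7  [2 reads]
#5 VA=0x41734A (r,kernel):
  lvl0: tbl 0x20, slot 2 ⇒ 0x3B007 (P1/RW1/US1/PS0)
  lvl1: tbl 0x3B, slot 23 ⇒ 0x3C007 (P1/RW1/US1/PS0)
  ⇒ phys 0x3C34A  [2 reads]
#6 VA=0x3406FC7 (r,kernel):
  TLB hit vpn=0x3406 → PA=0x38FC7
#7 VA=0x1A1CC5E (r,kernel):
  lvl0: tbl 0x20, slot 13 ⇒ 0x3D007 (P1/RW1/US1/PS0)
  lvl1: tbl 0x3D, slot 28 ⇒ 0xC006 (P0/RW1/US1/PS0)
  ✗ PAGE_NOT_PRESENT  [2 reads]

TLB: [["0x3010", "0x2D"], ["0x3E07", "0x33"], ["0x3406", "0x38"], ["0x417", "0x3C"]]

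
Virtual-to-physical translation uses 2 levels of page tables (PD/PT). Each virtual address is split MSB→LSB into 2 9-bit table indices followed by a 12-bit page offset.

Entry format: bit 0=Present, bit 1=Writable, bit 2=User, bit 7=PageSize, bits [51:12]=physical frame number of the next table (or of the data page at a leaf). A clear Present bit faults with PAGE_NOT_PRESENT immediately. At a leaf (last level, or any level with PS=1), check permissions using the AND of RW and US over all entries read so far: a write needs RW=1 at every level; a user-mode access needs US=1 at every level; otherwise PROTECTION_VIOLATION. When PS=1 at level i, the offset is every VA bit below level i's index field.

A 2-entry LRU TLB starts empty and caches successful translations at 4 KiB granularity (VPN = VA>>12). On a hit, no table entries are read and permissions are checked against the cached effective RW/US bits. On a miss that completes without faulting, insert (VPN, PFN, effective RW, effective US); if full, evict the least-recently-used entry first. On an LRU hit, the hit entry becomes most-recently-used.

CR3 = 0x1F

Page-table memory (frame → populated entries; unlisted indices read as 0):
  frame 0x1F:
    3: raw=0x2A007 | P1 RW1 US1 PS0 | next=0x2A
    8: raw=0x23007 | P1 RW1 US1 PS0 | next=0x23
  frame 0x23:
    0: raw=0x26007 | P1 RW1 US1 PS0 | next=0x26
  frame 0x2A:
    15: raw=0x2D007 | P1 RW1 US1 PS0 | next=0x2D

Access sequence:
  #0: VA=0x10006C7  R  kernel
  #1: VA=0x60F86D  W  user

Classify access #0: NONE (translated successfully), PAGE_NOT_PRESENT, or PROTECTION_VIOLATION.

Per-access translation:
#0 VA=0x10006C7 (r,kernel):
  [0] read 0x1F idx=8: raw=0x23007 flags P=1 W=1 U=1 S=0
  [1] read 0x23 idx=0: raw=0x26007 flags P=1 W=1 U=1 S=0
  ⇒ phys 0x266C7  [2 reads]
#1 VA=0x60F86D (w,user):
  [0] read 0x1F idx=3: raw=0x2A007 flags P=1 W=1 U=1 S=0
  [1] read 0x2A idx=15: raw=0x2D007 flags P=1 W=1 U=1 S=0
  ⇒ phys 0x2D86D  [2 reads]

Access #0 fault: NONE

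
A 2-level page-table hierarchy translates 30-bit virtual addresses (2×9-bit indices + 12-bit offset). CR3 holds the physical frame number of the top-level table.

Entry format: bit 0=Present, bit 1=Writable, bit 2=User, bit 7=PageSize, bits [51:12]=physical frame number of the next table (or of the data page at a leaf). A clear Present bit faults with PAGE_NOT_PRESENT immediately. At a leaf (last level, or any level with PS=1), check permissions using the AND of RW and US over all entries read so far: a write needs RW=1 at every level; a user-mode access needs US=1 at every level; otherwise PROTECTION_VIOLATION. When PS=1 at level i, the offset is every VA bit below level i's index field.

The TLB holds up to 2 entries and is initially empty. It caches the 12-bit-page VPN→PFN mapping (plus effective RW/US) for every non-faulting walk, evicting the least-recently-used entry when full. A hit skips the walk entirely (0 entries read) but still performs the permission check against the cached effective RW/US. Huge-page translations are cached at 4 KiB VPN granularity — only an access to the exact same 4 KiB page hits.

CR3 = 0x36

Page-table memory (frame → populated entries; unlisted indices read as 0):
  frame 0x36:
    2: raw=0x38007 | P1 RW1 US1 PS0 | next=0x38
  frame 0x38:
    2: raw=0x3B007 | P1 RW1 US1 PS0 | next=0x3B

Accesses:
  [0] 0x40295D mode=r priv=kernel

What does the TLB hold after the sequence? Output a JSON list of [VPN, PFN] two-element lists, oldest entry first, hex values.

Trace:
#0 VA=0x40295D (r,kernel):
  [0] read 0x36 idx=2: raw=0x38007 flags P=1 W=1 U=1 S=0
  [1] read 0x38 idx=2: raw=0x3B007 flags P=1 W=1 U=1 S=0
  → PA=0x3B95D  (2 entries read)

TLB: [["0x402", "0x3B"]]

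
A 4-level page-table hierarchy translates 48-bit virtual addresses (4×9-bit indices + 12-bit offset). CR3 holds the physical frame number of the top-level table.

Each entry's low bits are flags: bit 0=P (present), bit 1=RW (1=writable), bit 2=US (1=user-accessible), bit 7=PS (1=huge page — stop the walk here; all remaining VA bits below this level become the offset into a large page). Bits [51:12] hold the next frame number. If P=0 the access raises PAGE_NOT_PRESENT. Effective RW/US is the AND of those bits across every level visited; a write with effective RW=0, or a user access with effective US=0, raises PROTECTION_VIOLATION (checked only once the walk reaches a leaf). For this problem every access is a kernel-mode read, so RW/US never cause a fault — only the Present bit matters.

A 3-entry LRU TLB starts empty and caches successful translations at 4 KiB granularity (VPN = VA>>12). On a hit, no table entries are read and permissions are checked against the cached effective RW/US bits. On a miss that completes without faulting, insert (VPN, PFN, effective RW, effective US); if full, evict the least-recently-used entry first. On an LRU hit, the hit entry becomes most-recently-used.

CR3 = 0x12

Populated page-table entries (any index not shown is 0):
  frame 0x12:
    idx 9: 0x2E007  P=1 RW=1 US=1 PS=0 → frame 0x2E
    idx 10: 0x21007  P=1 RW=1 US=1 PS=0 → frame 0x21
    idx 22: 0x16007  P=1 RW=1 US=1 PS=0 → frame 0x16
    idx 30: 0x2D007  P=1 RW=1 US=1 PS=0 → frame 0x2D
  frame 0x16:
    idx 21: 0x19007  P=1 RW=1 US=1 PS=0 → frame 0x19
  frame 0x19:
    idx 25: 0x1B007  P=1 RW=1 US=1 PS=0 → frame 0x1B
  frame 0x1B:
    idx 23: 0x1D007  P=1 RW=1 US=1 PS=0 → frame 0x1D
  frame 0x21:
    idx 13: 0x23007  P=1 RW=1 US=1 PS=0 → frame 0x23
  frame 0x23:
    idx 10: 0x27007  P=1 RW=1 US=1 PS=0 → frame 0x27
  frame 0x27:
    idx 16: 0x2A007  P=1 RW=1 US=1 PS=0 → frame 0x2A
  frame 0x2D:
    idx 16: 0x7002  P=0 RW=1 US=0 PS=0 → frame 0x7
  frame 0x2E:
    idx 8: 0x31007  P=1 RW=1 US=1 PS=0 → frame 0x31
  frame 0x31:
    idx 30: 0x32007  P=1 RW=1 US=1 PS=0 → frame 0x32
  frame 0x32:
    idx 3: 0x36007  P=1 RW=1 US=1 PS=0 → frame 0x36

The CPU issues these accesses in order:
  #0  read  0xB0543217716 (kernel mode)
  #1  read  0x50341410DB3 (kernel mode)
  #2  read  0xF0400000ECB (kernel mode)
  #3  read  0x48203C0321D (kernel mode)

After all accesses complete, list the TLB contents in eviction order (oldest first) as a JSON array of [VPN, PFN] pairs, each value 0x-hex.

Walk each access:
#0 VA=0xB0543217716 (r,kernel):
  [0] read 0x12 idx=22: raw=0x16007 flags P=1 W=1 U=1 S=0
  [1] read 0x16 idx=21: raw=0x19007 flags P=1 W=1 U=1 S=0
  [2] read 0x19 idx=25: raw=0x1B007 flags P=1 W=1 U=1 S=0
  [3] read 0x1B idx=23: raw=0x1D007 flags P=1 W=1 U=1 S=0
  ⇒ phys 0x1D716  [4 reads]
#1 VA=0x50341410DB3 (r,kernel):
  [0] read 0x12 idx=10: raw=0x21007 flags P=1 W=1 U=1 S=0
  [1] read 0x21 idx=13: raw=0x23007 flags P=1 W=1 U=1 S=0
  [2] read 0x23 idx=10: raw=0x27007 flags P=1 W=1 U=1 S=0
  [3] read 0x27 idx=16: raw=0x2A007 flags P=1 W=1 U=1 S=0
  ⇒ phys 0x2ADB3  [4 reads]
#2 VA=0xF0400000ECB (r,kernel):
  [0] read 0x12 idx=30: raw=0x2D007 flags P=1 W=1 U=1 S=0
  [1] read 0x2D idx=16: raw=0x7002 flags P=0 W=1 U=0 S=0
  → PAGE_NOT_PRESENT  (2 entries read)
#3 VA=0x48203C0321D (r,kernel):
  [0] read 0x12 idx=9: raw=0x2E007 flags P=1 W=1 U=1 S=0
  [1] read 0x2E idx=8: raw=0x31007 flags P=1 W=1 U=1 S=0
  [2] read 0x31 idx=30: raw=0x32007 flags P=1 W=1 U=1 S=0
  [3] read 0x32 idx=3: raw=0x36007 flags P=1 W=1 U=1 S=0
  ⇒ phys 0x3621D  [4 reads]

TLB: [["0xB0543217", "0x1D"], ["0x50341410", "0x2A"], ["0x48203C03", "0x36"]]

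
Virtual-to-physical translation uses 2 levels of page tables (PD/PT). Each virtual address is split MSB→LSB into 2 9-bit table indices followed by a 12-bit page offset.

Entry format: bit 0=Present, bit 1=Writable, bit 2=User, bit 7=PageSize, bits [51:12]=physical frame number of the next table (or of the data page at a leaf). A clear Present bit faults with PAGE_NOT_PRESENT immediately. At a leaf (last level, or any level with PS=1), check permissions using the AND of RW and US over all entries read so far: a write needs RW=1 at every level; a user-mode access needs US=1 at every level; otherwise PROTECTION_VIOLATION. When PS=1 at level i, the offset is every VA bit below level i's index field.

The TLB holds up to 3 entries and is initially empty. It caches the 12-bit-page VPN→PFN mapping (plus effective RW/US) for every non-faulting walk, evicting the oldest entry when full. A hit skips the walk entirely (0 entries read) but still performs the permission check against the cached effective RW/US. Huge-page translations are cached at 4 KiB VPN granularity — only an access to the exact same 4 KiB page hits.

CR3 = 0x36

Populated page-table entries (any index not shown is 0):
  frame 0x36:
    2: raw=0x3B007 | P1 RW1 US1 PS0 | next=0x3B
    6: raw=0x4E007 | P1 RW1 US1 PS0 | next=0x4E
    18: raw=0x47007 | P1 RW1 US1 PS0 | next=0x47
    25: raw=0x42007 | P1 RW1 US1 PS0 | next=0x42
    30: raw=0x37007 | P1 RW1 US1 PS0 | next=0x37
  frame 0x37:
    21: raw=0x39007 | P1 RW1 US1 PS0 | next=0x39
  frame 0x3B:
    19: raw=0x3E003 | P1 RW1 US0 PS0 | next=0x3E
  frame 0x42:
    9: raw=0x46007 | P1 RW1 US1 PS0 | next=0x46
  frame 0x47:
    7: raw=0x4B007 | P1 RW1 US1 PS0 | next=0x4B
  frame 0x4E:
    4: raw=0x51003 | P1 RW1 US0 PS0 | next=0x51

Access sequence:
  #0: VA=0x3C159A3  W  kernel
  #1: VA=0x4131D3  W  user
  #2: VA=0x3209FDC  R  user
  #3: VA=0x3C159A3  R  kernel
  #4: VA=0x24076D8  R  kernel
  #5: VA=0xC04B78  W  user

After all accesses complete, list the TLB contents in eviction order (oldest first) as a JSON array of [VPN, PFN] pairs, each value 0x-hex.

Per-access translation:
#0 VA=0x3C159A3 (w,kernel):
  L0 @0x36[30] → 0x37007  P=1,RW=1,US=1,PS=0
  L1 @0x37[21] → 0x39007  P=1,RW=1,US=1,PS=0
  ⇒ phys 0x399A3  [2 reads]
#1 VA=0x4131D3 (w,user):
  L0 @0x36[2] → 0x3B007  P=1,RW=1,US=1,PS=0
  L1 @0x3B[19] → 0x3E003  P=1,RW=1,US=0,PS=0
  ⇒ fault: PROTECTION_VIOLATION  — 2 lookups
#2 VA=0x3209FDC (r,user):
  L0 @0x36[25] → 0x42007  P=1,RW=1,US=1,PS=0
  L1 @0x42[9] → 0x46007  P=1,RW=1,US=1,PS=0
  ⇒ phys 0x46FDC  [2 reads]
#3 VA=0x3C159A3 (r,kernel):
  TLB hit vpn=0x3C15 → PA=0x399A3
#4 VA=0x24076D8 (r,kernel):
  L0 @0x36[18] → 0x47007  P=1,RW=1,US=1,PS=0
  L1 @0x47[7] → 0x4B007  P=1,RW=1,US=1,PS=0
  ⇒ phys 0x4B6D8  [2 reads]
#5 VA=0xC04B78 (w,user):
  L0 @0x36[6] → 0x4E007  P=1,RW=1,US=1,PS=0
  L1 @0x4E[4] → 0x51003  P=1,RW=1,US=0,PS=0
  ⇒ fault: PROTECTION_VIOLATION  — 2 lookups

TLB: [["0x3C15", "0x39"], ["0x3209", "0x46"], ["0x2407", "0x4B"]]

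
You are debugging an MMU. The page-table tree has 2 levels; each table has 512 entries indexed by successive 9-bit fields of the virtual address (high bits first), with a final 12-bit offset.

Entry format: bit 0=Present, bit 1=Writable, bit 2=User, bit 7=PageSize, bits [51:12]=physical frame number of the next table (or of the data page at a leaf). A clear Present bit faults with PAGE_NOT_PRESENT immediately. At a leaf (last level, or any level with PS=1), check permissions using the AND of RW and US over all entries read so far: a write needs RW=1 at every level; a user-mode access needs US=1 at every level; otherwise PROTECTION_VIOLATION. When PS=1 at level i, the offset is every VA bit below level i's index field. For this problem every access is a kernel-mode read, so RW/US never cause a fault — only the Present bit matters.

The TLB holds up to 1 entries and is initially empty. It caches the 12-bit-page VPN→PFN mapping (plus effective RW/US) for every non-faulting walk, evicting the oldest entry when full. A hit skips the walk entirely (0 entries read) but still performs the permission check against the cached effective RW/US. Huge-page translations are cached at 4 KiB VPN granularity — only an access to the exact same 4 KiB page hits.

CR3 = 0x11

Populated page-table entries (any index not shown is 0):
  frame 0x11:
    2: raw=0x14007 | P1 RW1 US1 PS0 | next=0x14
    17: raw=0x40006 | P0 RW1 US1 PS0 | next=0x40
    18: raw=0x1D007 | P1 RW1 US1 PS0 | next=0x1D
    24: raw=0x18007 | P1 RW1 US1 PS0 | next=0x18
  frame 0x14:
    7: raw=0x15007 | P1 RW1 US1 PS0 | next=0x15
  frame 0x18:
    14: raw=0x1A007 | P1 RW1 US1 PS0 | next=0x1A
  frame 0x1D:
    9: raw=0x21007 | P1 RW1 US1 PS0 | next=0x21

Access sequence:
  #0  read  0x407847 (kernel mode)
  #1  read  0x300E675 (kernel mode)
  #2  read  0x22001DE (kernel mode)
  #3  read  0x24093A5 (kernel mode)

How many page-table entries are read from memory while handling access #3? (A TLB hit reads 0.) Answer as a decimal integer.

Walk each access:
#0 VA=0x407847 (r,kernel):
  L0 @0x11[2] → 0x14007  P=1,RW=1,US=1,PS=0
  L1 @0x14[7] → 0x15007  P=1,RW=1,US=1,PS=0
  → PA=0x15847  (2 entries read)
#1 VA=0x300E675 (r,kernel):
  L0 @0x11[24] → 0x18007  P=1,RW=1,US=1,PS=0
  L1 @0x18[14] → 0x1A007  P=1,RW=1,US=1,PS=0
  → PA=0x1A675  (2 entries read)
#2 VA=0x22001DE (r,kernel):
  L0 @0x11[17] → 0x40006  P=0,RW=1,US=1,PS=0
  ⇒ fault: PAGE_NOT_PRESENT  — 1 lookups
#3 VA=0x24093A5 (r,kernel):
  L0 @0x11[18] → 0x1D007  P=1,RW=1,US=1,PS=0
  L1 @0x1D[9] → 0x21007  P=1,RW=1,US=1,PS=0
  → PA=0x213A5  (2 entries read)

Entries read for #3: 2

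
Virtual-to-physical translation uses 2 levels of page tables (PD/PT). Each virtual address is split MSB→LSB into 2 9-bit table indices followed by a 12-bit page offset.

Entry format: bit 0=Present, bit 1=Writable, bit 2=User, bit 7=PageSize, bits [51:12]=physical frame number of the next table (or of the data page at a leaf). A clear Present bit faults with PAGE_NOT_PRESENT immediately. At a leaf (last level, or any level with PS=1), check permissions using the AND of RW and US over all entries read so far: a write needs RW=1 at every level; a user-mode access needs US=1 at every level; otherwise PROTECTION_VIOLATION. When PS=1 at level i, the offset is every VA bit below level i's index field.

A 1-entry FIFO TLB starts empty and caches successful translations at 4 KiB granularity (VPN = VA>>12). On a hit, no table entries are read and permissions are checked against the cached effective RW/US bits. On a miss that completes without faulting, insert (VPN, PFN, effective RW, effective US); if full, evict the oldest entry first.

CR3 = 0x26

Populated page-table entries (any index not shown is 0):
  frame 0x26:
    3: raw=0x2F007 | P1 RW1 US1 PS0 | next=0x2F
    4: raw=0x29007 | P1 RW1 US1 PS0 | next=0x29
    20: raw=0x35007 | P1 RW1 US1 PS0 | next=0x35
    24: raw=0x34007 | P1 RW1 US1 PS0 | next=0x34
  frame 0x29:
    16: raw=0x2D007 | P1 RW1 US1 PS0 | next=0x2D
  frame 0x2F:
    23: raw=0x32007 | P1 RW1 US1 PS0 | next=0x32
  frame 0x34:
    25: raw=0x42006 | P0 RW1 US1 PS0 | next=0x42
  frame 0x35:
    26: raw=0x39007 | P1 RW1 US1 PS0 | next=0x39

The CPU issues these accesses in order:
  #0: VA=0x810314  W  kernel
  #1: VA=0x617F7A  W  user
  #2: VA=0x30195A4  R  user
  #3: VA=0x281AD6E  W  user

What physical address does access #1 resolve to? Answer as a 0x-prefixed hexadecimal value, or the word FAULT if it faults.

Per-access translation:
#0 VA=0x810314 (w,kernel):
  L0 @0x26[4] → 0x29007  P=1,RW=1,US=1,PS=0
  L1 @0x29[16] → 0x2D007  P=1,RW=1,US=1,PS=0
  ⇒ phys 0x2D314  [2 reads]
#1 VA=0x617F7A (w,user):
  L0 @0x26[3] → 0x2F007  P=1,RW=1,US=1,PS=0
  L1 @0x2F[23] → 0x32007  P=1,RW=1,US=1,PS=0
  ⇒ phys 0x32F7A  [2 reads]
#2 VA=0x30195A4 (r,user):
  L0 @0x26[24] → 0x34007  P=1,RW=1,US=1,PS=0
  L1 @0x34[25] → 0x42006  P=0,RW=1,US=1,PS=0
  → PAGE_NOT_PRESENT  (2 entries read)
#3 VA=0x281AD6E (w,user):
  L0 @0x26[20] → 0x35007  P=1,RW=1,US=1,PS=0
  L1 @0x35[26] → 0x39007  P=1,RW=1,US=1,PS=0
  ⇒ phys 0x39D6E  [2 reads]

Access #1 PA: 0x32F7A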